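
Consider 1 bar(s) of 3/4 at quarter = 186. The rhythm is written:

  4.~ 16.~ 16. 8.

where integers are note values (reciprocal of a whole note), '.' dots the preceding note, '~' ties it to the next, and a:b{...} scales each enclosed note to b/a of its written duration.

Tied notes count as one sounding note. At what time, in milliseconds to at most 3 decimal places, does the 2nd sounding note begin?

note 2 onset = 9/4b = 725.806ms

1. 0.0ms @ 0 + 725.806ms (9/4)
2. 725.806ms @ 9/4 + 241.935ms (3/4)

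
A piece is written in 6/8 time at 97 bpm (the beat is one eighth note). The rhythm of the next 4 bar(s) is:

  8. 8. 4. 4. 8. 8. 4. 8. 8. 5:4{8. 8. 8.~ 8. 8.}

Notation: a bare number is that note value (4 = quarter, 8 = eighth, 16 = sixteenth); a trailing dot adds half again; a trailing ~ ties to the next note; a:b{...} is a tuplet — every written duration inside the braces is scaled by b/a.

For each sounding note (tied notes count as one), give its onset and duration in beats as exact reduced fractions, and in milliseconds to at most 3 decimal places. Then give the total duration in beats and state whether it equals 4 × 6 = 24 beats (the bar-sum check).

1) 0.0ms=0b +927.835ms=3/2b
2) 927.835ms=3/2b +927.835ms=3/2b
3) 1855.67ms=3b +1855.67ms=3b
4) 3711.34ms=6b +1855.67ms=3b
5) 5567.01ms=9b +927.835ms=3/2b
6) 6494.845ms=21/2b +927.835ms=3/2b
7) 7422.68ms=12b +1855.67ms=3b
8) 9278.351ms=15b +927.835ms=3/2b
9) 10206.186ms=33/2b +927.835ms=3/2b
10) 11134.021ms=18b +742.268ms=6/5b
11) 11876.289ms=96/5b +742.268ms=6/5b
12) 12618.557ms=102/5b +1484.536ms=12/5b
13) 14103.093ms=114/5b +742.268ms=6/5b
Σ=24b of 24 (97bpm 6/8) — PASS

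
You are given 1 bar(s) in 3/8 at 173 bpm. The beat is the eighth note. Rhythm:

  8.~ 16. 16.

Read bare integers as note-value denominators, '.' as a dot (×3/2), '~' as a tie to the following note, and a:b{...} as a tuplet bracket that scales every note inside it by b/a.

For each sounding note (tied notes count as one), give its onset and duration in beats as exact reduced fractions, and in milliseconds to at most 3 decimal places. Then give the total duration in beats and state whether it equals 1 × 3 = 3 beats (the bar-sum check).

1) 0.0ms=0b +780.347ms=9/4b
2) 780.347ms=9/4b +260.116ms=3/4b
Σ=3b of 3 (173bpm 3/8) — PASS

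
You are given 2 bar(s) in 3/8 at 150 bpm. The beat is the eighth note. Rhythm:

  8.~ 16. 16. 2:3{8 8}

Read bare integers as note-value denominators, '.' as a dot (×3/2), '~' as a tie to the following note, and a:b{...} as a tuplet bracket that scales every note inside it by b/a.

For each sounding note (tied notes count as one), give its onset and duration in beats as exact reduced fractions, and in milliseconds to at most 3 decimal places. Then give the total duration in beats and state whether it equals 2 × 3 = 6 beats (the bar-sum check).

1) 0.0ms=0b +900.0ms=9/4b
2) 900.0ms=9/4b +300.0ms=3/4b
3) 1200.0ms=3b +600.0ms=3/2b
4) 1800.0ms=9/2b +600.0ms=3/2b
Σ=6b of 6 (150bpm 3/8) — PASS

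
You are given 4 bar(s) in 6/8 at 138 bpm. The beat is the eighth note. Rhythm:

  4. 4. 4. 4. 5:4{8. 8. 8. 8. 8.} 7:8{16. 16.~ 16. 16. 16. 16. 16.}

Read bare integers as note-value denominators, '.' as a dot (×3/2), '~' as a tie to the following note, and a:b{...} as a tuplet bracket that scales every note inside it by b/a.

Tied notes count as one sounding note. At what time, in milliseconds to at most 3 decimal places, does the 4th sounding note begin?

note 4 onset = 9b = 3913.043ms

1. 0.0ms @ 0 + 1304.348ms (3)
2. 1304.348ms @ 3 + 1304.348ms (3)
3. 2608.696ms @ 6 + 1304.348ms (3)
4. 3913.043ms @ 9 + 1304.348ms (3)
5. 5217.391ms @ 12 + 521.739ms (6/5)
6. 5739.13ms @ 66/5 + 521.739ms (6/5)
7. 6260.87ms @ 72/5 + 521.739ms (6/5)
8. 6782.609ms @ 78/5 + 521.739ms (6/5)
9. 7304.348ms @ 84/5 + 521.739ms (6/5)
10. 7826.087ms @ 18 + 372.671ms (6/7)
11. 8198.758ms @ 132/7 + 745.342ms (12/7)
12. 8944.099ms @ 144/7 + 372.671ms (6/7)
13. 9316.77ms @ 150/7 + 372.671ms (6/7)
14. 9689.441ms @ 156/7 + 372.671ms (6/7)
15. 10062.112ms @ 162/7 + 372.671ms (6/7)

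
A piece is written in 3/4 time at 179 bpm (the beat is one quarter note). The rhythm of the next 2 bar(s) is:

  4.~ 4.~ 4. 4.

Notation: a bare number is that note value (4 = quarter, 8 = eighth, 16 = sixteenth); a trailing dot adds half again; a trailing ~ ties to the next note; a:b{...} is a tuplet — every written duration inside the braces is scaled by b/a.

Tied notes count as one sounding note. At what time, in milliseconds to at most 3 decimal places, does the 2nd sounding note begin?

1. 0.0ms @ 0 + 1508.38ms (9/2)
2. 1508.38ms @ 9/2 + 502.793ms (3/2)

note 2 onset = 9/2b = 1508.38ms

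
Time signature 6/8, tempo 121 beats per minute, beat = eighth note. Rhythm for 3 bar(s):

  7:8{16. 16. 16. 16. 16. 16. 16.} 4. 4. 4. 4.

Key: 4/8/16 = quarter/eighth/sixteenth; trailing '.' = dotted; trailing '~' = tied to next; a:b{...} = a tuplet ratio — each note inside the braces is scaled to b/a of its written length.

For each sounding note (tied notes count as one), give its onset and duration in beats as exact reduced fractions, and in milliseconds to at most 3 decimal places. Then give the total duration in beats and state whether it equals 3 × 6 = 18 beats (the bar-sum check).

1) 0.0ms=0b +425.03ms=6/7b
2) 425.03ms=6/7b +425.03ms=6/7b
3) 850.059ms=12/7b +425.03ms=6/7b
4) 1275.089ms=18/7b +425.03ms=6/7b
5) 1700.118ms=24/7b +425.03ms=6/7b
6) 2125.148ms=30/7b +425.03ms=6/7b
7) 2550.177ms=36/7b +425.03ms=6/7b
8) 2975.207ms=6b +1487.603ms=3b
9) 4462.81ms=9b +1487.603ms=3b
10) 5950.413ms=12b +1487.603ms=3b
11) 7438.017ms=15b +1487.603ms=3b
Σ=18b of 18 (121bpm 6/8) — PASS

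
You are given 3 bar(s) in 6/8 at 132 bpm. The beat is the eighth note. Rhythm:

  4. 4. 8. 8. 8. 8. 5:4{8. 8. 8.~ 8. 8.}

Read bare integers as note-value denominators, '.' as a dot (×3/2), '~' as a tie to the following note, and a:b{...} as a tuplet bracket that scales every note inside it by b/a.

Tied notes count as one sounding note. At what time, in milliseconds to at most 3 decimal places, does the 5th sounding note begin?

note 5 onset = 9b = 4090.909ms

1. 0.0ms @ 0 + 1363.636ms (3)
2. 1363.636ms @ 3 + 1363.636ms (3)
3. 2727.273ms @ 6 + 681.818ms (3/2)
4. 3409.091ms @ 15/2 + 681.818ms (3/2)
5. 4090.909ms @ 9 + 681.818ms (3/2)
6. 4772.727ms @ 21/2 + 681.818ms (3/2)
7. 5454.545ms @ 12 + 545.455ms (6/5)
8. 6000.0ms @ 66/5 + 545.455ms (6/5)
9. 6545.455ms @ 72/5 + 1090.909ms (12/5)
10. 7636.364ms @ 84/5 + 545.455ms (6/5)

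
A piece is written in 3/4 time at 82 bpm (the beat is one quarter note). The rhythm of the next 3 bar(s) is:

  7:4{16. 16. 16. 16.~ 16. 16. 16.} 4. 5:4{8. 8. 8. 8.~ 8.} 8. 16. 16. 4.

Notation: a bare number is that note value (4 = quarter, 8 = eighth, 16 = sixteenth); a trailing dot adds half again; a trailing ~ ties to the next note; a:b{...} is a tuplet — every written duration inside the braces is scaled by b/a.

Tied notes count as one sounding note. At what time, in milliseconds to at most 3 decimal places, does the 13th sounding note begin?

1. 0.0ms @ 0 + 156.794ms (3/14)
2. 156.794ms @ 3/14 + 156.794ms (3/14)
3. 313.589ms @ 3/7 + 156.794ms (3/14)
4. 470.383ms @ 9/14 + 313.589ms (3/7)
5. 783.972ms @ 15/14 + 156.794ms (3/14)
6. 940.767ms @ 9/7 + 156.794ms (3/14)
7. 1097.561ms @ 3/2 + 1097.561ms (3/2)
8. 2195.122ms @ 3 + 439.024ms (3/5)
9. 2634.146ms @ 18/5 + 439.024ms (3/5)
10. 3073.171ms @ 21/5 + 439.024ms (3/5)
11. 3512.195ms @ 24/5 + 878.049ms (6/5)
12. 4390.244ms @ 6 + 548.78ms (3/4)
13. 4939.024ms @ 27/4 + 274.39ms (3/8)
14. 5213.415ms @ 57/8 + 274.39ms (3/8)
15. 5487.805ms @ 15/2 + 1097.561ms (3/2)

note 13 onset = 27/4b = 4939.024ms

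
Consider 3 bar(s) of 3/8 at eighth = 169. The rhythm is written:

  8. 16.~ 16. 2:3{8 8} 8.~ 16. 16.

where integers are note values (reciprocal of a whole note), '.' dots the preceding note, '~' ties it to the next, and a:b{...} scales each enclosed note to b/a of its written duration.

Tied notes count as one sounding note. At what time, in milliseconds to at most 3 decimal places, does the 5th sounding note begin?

1. 0.0ms @ 0 + 532.544ms (3/2)
2. 532.544ms @ 3/2 + 532.544ms (3/2)
3. 1065.089ms @ 3 + 532.544ms (3/2)
4. 1597.633ms @ 9/2 + 532.544ms (3/2)
5. 2130.178ms @ 6 + 798.817ms (9/4)
6. 2928.994ms @ 33/4 + 266.272ms (3/4)

note 5 onset = 6b = 2130.178ms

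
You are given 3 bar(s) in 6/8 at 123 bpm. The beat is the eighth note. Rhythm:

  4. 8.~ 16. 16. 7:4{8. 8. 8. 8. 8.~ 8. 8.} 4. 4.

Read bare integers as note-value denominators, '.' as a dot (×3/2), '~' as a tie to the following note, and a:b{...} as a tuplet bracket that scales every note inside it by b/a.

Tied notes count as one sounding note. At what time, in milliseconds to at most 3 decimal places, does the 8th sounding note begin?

1. 0.0ms @ 0 + 1463.415ms (3)
2. 1463.415ms @ 3 + 1097.561ms (9/4)
3. 2560.976ms @ 21/4 + 365.854ms (3/4)
4. 2926.829ms @ 6 + 418.118ms (6/7)
5. 3344.948ms @ 48/7 + 418.118ms (6/7)
6. 3763.066ms @ 54/7 + 418.118ms (6/7)
7. 4181.185ms @ 60/7 + 418.118ms (6/7)
8. 4599.303ms @ 66/7 + 836.237ms (12/7)
9. 5435.54ms @ 78/7 + 418.118ms (6/7)
10. 5853.659ms @ 12 + 1463.415ms (3)
11. 7317.073ms @ 15 + 1463.415ms (3)

note 8 onset = 66/7b = 4599.303ms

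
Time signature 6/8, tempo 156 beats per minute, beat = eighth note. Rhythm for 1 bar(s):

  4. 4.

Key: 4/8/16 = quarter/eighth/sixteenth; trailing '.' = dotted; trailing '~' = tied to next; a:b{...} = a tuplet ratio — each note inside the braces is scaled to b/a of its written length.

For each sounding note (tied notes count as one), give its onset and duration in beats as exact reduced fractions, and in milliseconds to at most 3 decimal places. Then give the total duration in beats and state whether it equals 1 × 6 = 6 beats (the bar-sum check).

1) 0.0ms=0b +1153.846ms=3b
2) 1153.846ms=3b +1153.846ms=3b
Σ=6b of 6 (156bpm 6/8) — PASS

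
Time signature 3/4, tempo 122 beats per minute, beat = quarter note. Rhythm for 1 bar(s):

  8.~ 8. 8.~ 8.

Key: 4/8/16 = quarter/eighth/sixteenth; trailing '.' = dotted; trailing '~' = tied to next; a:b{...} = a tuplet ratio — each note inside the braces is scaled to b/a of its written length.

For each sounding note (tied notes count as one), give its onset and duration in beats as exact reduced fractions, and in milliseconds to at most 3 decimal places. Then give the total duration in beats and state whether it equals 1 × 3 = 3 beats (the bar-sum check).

1) 0.0ms=0b +737.705ms=3/2b
2) 737.705ms=3/2b +737.705ms=3/2b
Σ=3b of 3 (122bpm 3/4) — PASS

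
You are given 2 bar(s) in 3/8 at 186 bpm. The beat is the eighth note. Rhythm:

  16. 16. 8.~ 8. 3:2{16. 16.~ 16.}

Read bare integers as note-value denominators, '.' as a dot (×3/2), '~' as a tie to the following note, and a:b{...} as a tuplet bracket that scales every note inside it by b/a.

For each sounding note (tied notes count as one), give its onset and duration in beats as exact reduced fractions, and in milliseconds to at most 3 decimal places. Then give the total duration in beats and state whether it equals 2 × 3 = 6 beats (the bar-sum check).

1) 0.0ms=0b +241.935ms=3/4b
2) 241.935ms=3/4b +241.935ms=3/4b
3) 483.871ms=3/2b +967.742ms=3b
4) 1451.613ms=9/2b +161.29ms=1/2b
5) 1612.903ms=5b +322.581ms=1b
Σ=6b of 6 (186bpm 3/8) — PASS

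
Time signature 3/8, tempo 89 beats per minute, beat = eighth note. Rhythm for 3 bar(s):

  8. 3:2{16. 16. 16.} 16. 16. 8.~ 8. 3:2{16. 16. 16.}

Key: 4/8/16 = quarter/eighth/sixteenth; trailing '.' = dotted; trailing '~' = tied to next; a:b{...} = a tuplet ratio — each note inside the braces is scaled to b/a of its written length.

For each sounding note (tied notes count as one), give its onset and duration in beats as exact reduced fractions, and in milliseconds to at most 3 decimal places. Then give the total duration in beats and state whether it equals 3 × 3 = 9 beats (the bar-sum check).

1) 0.0ms=0b +1011.236ms=3/2b
2) 1011.236ms=3/2b +337.079ms=1/2b
3) 1348.315ms=2b +337.079ms=1/2b
4) 1685.393ms=5/2b +337.079ms=1/2b
5) 2022.472ms=3b +505.618ms=3/4b
6) 2528.09ms=15/4b +505.618ms=3/4b
7) 3033.708ms=9/2b +2022.472ms=3b
8) 5056.18ms=15/2b +337.079ms=1/2b
9) 5393.258ms=8b +337.079ms=1/2b
10) 5730.337ms=17/2b +337.079ms=1/2b
Σ=9b of 9 (89bpm 3/8) — PASS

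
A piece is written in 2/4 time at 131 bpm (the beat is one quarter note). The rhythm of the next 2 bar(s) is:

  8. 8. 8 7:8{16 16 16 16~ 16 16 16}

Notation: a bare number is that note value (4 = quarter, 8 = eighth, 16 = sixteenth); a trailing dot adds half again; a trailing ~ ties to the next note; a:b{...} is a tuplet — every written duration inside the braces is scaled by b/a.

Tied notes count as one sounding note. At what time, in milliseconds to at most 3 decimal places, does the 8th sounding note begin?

note 8 onset = 24/7b = 1570.338ms

1. 0.0ms @ 0 + 343.511ms (3/4)
2. 343.511ms @ 3/4 + 343.511ms (3/4)
3. 687.023ms @ 3/2 + 229.008ms (1/2)
4. 916.031ms @ 2 + 130.862ms (2/7)
5. 1046.892ms @ 16/7 + 130.862ms (2/7)
6. 1177.754ms @ 18/7 + 130.862ms (2/7)
7. 1308.615ms @ 20/7 + 261.723ms (4/7)
8. 1570.338ms @ 24/7 + 130.862ms (2/7)
9. 1701.2ms @ 26/7 + 130.862ms (2/7)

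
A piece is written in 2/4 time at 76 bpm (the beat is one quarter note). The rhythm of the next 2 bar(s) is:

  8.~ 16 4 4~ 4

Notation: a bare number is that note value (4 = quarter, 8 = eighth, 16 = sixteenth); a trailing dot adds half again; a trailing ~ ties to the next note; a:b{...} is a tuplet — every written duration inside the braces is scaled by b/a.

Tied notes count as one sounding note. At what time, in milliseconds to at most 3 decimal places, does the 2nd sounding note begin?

note 2 onset = 1b = 789.474ms

1. 0.0ms @ 0 + 789.474ms (1)
2. 789.474ms @ 1 + 789.474ms (1)
3. 1578.947ms @ 2 + 1578.947ms (2)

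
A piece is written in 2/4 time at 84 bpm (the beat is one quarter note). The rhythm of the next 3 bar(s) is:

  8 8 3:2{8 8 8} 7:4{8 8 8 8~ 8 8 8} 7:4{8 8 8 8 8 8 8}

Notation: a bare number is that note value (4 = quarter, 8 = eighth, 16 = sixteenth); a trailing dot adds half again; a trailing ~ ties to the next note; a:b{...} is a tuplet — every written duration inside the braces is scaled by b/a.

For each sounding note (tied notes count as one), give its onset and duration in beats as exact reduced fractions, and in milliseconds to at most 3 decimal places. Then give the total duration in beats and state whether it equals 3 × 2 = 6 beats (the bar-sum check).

1) 0.0ms=0b +357.143ms=1/2b
2) 357.143ms=1/2b +357.143ms=1/2b
3) 714.286ms=1b +238.095ms=1/3b
4) 952.381ms=4/3b +238.095ms=1/3b
5) 1190.476ms=5/3b +238.095ms=1/3b
6) 1428.571ms=2b +204.082ms=2/7b
7) 1632.653ms=16/7b +204.082ms=2/7b
8) 1836.735ms=18/7b +204.082ms=2/7b
9) 2040.816ms=20/7b +408.163ms=4/7b
10) 2448.98ms=24/7b +204.082ms=2/7b
11) 2653.061ms=26/7b +204.082ms=2/7b
12) 2857.143ms=4b +204.082ms=2/7b
13) 3061.224ms=30/7b +204.082ms=2/7b
14) 3265.306ms=32/7b +204.082ms=2/7b
15) 3469.388ms=34/7b +204.082ms=2/7b
16) 3673.469ms=36/7b +204.082ms=2/7b
17) 3877.551ms=38/7b +204.082ms=2/7b
18) 4081.633ms=40/7b +204.082ms=2/7b
Σ=6b of 6 (84bpm 2/4) — PASS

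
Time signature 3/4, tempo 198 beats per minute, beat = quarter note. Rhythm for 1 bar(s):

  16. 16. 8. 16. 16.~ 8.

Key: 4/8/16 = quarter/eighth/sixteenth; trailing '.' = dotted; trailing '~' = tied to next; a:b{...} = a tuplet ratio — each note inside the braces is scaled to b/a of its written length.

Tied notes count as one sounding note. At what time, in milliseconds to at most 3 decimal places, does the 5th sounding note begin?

note 5 onset = 15/8b = 568.182ms

1. 0.0ms @ 0 + 113.636ms (3/8)
2. 113.636ms @ 3/8 + 113.636ms (3/8)
3. 227.273ms @ 3/4 + 227.273ms (3/4)
4. 454.545ms @ 3/2 + 113.636ms (3/8)
5. 568.182ms @ 15/8 + 340.909ms (9/8)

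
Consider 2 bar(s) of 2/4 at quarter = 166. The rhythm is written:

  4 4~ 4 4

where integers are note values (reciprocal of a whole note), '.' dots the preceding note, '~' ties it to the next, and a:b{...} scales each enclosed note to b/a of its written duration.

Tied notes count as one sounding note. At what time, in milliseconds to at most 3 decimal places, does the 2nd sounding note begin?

note 2 onset = 1b = 361.446ms

1. 0.0ms @ 0 + 361.446ms (1)
2. 361.446ms @ 1 + 722.892ms (2)
3. 1084.337ms @ 3 + 361.446ms (1)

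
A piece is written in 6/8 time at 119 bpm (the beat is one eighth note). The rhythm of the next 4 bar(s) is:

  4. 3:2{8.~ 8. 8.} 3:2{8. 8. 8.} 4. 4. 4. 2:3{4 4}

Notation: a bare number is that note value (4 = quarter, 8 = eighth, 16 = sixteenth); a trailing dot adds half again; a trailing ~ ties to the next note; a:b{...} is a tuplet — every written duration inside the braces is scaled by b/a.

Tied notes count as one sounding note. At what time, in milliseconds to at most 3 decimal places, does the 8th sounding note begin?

note 8 onset = 12b = 6050.42ms

1. 0.0ms @ 0 + 1512.605ms (3)
2. 1512.605ms @ 3 + 1008.403ms (2)
3. 2521.008ms @ 5 + 504.202ms (1)
4. 3025.21ms @ 6 + 504.202ms (1)
5. 3529.412ms @ 7 + 504.202ms (1)
6. 4033.613ms @ 8 + 504.202ms (1)
7. 4537.815ms @ 9 + 1512.605ms (3)
8. 6050.42ms @ 12 + 1512.605ms (3)
9. 7563.025ms @ 15 + 1512.605ms (3)
10. 9075.63ms @ 18 + 1512.605ms (3)
11. 10588.235ms @ 21 + 1512.605ms (3)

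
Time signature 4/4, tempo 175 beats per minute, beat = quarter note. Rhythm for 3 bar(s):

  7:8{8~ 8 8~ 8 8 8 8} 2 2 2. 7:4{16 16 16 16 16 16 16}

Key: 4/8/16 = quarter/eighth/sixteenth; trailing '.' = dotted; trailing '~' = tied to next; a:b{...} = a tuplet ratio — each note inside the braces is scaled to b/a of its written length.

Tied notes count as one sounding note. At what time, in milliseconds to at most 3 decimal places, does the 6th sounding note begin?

note 6 onset = 4b = 1371.429ms

1. 0.0ms @ 0 + 391.837ms (8/7)
2. 391.837ms @ 8/7 + 391.837ms (8/7)
3. 783.673ms @ 16/7 + 195.918ms (4/7)
4. 979.592ms @ 20/7 + 195.918ms (4/7)
5. 1175.51ms @ 24/7 + 195.918ms (4/7)
6. 1371.429ms @ 4 + 685.714ms (2)
7. 2057.143ms @ 6 + 685.714ms (2)
8. 2742.857ms @ 8 + 1028.571ms (3)
9. 3771.429ms @ 11 + 48.98ms (1/7)
10. 3820.408ms @ 78/7 + 48.98ms (1/7)
11. 3869.388ms @ 79/7 + 48.98ms (1/7)
12. 3918.367ms @ 80/7 + 48.98ms (1/7)
13. 3967.347ms @ 81/7 + 48.98ms (1/7)
14. 4016.327ms @ 82/7 + 48.98ms (1/7)
15. 4065.306ms @ 83/7 + 48.98ms (1/7)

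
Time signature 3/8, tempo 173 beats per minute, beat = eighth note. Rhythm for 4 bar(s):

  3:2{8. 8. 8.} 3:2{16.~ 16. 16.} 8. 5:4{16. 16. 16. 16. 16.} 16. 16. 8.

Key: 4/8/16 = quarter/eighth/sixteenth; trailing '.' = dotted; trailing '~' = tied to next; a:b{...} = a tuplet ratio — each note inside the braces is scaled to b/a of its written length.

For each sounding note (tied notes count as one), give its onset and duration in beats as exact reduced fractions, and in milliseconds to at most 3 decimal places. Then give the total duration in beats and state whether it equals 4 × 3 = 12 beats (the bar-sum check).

1) 0.0ms=0b +346.821ms=1b
2) 346.821ms=1b +346.821ms=1b
3) 693.642ms=2b +346.821ms=1b
4) 1040.462ms=3b +346.821ms=1b
5) 1387.283ms=4b +173.41ms=1/2b
6) 1560.694ms=9/2b +520.231ms=3/2b
7) 2080.925ms=6b +208.092ms=3/5b
8) 2289.017ms=33/5b +208.092ms=3/5b
9) 2497.11ms=36/5b +208.092ms=3/5b
10) 2705.202ms=39/5b +208.092ms=3/5b
11) 2913.295ms=42/5b +208.092ms=3/5b
12) 3121.387ms=9b +260.116ms=3/4b
13) 3381.503ms=39/4b +260.116ms=3/4b
14) 3641.618ms=21/2b +520.231ms=3/2b
Σ=12b of 12 (173bpm 3/8) — PASS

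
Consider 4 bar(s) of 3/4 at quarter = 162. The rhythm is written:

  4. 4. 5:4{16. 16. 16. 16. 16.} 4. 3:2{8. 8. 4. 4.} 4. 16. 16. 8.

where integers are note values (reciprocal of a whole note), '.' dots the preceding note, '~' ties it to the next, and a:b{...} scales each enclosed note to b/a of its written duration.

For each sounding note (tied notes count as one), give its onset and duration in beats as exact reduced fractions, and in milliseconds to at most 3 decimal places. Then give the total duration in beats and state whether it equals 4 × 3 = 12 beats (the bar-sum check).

1) 0.0ms=0b +555.556ms=3/2b
2) 555.556ms=3/2b +555.556ms=3/2b
3) 1111.111ms=3b +111.111ms=3/10b
4) 1222.222ms=33/10b +111.111ms=3/10b
5) 1333.333ms=18/5b +111.111ms=3/10b
6) 1444.444ms=39/10b +111.111ms=3/10b
7) 1555.556ms=21/5b +111.111ms=3/10b
8) 1666.667ms=9/2b +555.556ms=3/2b
9) 2222.222ms=6b +185.185ms=1/2b
10) 2407.407ms=13/2b +185.185ms=1/2b
11) 2592.593ms=7b +370.37ms=1b
12) 2962.963ms=8b +370.37ms=1b
13) 3333.333ms=9b +555.556ms=3/2b
14) 3888.889ms=21/2b +138.889ms=3/8b
15) 4027.778ms=87/8b +138.889ms=3/8b
16) 4166.667ms=45/4b +277.778ms=3/4b
Σ=12b of 12 (162bpm 3/4) — PASS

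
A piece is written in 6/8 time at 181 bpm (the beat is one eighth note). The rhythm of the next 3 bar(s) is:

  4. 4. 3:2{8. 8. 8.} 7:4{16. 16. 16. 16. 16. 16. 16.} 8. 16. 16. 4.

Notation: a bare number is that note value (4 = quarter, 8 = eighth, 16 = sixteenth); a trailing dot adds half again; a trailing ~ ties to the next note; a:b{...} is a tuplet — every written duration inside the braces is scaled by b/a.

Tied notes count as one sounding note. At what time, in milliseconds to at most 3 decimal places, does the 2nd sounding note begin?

note 2 onset = 3b = 994.475ms

1. 0.0ms @ 0 + 994.475ms (3)
2. 994.475ms @ 3 + 994.475ms (3)
3. 1988.95ms @ 6 + 331.492ms (1)
4. 2320.442ms @ 7 + 331.492ms (1)
5. 2651.934ms @ 8 + 331.492ms (1)
6. 2983.425ms @ 9 + 142.068ms (3/7)
7. 3125.493ms @ 66/7 + 142.068ms (3/7)
8. 3267.561ms @ 69/7 + 142.068ms (3/7)
9. 3409.629ms @ 72/7 + 142.068ms (3/7)
10. 3551.697ms @ 75/7 + 142.068ms (3/7)
11. 3693.765ms @ 78/7 + 142.068ms (3/7)
12. 3835.833ms @ 81/7 + 142.068ms (3/7)
13. 3977.901ms @ 12 + 497.238ms (3/2)
14. 4475.138ms @ 27/2 + 248.619ms (3/4)
15. 4723.757ms @ 57/4 + 248.619ms (3/4)
16. 4972.376ms @ 15 + 994.475ms (3)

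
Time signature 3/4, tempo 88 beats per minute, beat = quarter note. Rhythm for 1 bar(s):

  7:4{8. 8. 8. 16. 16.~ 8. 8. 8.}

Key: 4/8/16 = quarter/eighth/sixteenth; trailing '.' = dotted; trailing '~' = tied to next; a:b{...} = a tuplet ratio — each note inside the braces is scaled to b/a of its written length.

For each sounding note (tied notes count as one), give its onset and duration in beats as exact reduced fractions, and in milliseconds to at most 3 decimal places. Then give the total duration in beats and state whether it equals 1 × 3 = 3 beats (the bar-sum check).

1) 0.0ms=0b +292.208ms=3/7b
2) 292.208ms=3/7b +292.208ms=3/7b
3) 584.416ms=6/7b +292.208ms=3/7b
4) 876.623ms=9/7b +146.104ms=3/14b
5) 1022.727ms=3/2b +438.312ms=9/14b
6) 1461.039ms=15/7b +292.208ms=3/7b
7) 1753.247ms=18/7b +292.208ms=3/7b
Σ=3b of 3 (88bpm 3/4) — PASS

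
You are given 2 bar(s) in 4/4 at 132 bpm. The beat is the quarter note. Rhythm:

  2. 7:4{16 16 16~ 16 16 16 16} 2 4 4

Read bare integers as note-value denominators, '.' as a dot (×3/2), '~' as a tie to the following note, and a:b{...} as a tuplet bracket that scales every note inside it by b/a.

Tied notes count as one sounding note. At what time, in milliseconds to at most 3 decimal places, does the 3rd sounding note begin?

1. 0.0ms @ 0 + 1363.636ms (3)
2. 1363.636ms @ 3 + 64.935ms (1/7)
3. 1428.571ms @ 22/7 + 64.935ms (1/7)
4. 1493.506ms @ 23/7 + 129.87ms (2/7)
5. 1623.377ms @ 25/7 + 64.935ms (1/7)
6. 1688.312ms @ 26/7 + 64.935ms (1/7)
7. 1753.247ms @ 27/7 + 64.935ms (1/7)
8. 1818.182ms @ 4 + 909.091ms (2)
9. 2727.273ms @ 6 + 454.545ms (1)
10. 3181.818ms @ 7 + 454.545ms (1)

note 3 onset = 22/7b = 1428.571ms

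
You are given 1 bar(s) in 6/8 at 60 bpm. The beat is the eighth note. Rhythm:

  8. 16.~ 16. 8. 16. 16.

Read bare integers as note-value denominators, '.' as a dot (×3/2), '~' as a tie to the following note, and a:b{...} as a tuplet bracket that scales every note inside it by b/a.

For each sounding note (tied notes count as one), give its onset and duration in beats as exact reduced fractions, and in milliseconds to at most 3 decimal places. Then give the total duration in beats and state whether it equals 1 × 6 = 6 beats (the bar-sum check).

1) 0.0ms=0b +1500.0ms=3/2b
2) 1500.0ms=3/2b +1500.0ms=3/2b
3) 3000.0ms=3b +1500.0ms=3/2b
4) 4500.0ms=9/2b +750.0ms=3/4b
5) 5250.0ms=21/4b +750.0ms=3/4b
Σ=6b of 6 (60bpm 6/8) — PASS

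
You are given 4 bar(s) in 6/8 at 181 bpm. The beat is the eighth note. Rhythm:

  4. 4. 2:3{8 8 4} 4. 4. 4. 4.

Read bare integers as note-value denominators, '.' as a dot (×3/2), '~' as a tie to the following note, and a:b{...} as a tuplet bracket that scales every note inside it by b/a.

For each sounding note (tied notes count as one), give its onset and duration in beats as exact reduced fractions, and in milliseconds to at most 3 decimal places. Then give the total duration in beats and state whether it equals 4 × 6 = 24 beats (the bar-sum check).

1) 0.0ms=0b +994.475ms=3b
2) 994.475ms=3b +994.475ms=3b
3) 1988.95ms=6b +497.238ms=3/2b
4) 2486.188ms=15/2b +497.238ms=3/2b
5) 2983.425ms=9b +994.475ms=3b
6) 3977.901ms=12b +994.475ms=3b
7) 4972.376ms=15b +994.475ms=3b
8) 5966.851ms=18b +994.475ms=3b
9) 6961.326ms=21b +994.475ms=3b
Σ=24b of 24 (181bpm 6/8) — PASS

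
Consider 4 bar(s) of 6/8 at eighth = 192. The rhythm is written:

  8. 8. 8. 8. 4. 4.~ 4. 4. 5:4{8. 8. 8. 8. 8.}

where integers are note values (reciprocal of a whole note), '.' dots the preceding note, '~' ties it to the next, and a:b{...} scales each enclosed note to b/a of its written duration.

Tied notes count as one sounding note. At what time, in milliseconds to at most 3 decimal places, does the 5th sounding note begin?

note 5 onset = 6b = 1875.0ms

1. 0.0ms @ 0 + 468.75ms (3/2)
2. 468.75ms @ 3/2 + 468.75ms (3/2)
3. 937.5ms @ 3 + 468.75ms (3/2)
4. 1406.25ms @ 9/2 + 468.75ms (3/2)
5. 1875.0ms @ 6 + 937.5ms (3)
6. 2812.5ms @ 9 + 1875.0ms (6)
7. 4687.5ms @ 15 + 937.5ms (3)
8. 5625.0ms @ 18 + 375.0ms (6/5)
9. 6000.0ms @ 96/5 + 375.0ms (6/5)
10. 6375.0ms @ 102/5 + 375.0ms (6/5)
11. 6750.0ms @ 108/5 + 375.0ms (6/5)
12. 7125.0ms @ 114/5 + 375.0ms (6/5)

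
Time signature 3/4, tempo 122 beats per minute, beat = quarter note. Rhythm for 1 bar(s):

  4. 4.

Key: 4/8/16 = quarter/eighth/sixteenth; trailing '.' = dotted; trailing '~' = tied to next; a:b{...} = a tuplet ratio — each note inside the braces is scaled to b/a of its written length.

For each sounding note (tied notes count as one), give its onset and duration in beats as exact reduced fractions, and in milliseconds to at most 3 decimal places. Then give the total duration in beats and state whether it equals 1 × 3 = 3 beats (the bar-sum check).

1) 0.0ms=0b +737.705ms=3/2b
2) 737.705ms=3/2b +737.705ms=3/2b
Σ=3b of 3 (122bpm 3/4) — PASS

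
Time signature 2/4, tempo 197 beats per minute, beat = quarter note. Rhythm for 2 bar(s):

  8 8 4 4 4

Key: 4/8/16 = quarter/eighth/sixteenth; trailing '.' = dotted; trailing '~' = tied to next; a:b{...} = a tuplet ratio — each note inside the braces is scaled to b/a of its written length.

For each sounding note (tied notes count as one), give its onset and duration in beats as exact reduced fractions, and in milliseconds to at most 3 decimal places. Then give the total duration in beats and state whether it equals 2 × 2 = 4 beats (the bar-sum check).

1) 0.0ms=0b +152.284ms=1/2b
2) 152.284ms=1/2b +152.284ms=1/2b
3) 304.569ms=1b +304.569ms=1b
4) 609.137ms=2b +304.569ms=1b
5) 913.706ms=3b +304.569ms=1b
Σ=4b of 4 (197bpm 2/4) — PASS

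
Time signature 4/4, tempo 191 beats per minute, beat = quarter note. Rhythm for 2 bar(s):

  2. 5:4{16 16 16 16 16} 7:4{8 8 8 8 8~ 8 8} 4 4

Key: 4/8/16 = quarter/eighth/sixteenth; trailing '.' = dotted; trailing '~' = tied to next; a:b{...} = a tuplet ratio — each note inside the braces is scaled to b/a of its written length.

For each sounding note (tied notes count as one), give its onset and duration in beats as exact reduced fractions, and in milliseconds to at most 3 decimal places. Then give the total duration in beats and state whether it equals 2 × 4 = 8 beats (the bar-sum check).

1) 0.0ms=0b +942.408ms=3b
2) 942.408ms=3b +62.827ms=1/5b
3) 1005.236ms=16/5b +62.827ms=1/5b
4) 1068.063ms=17/5b +62.827ms=1/5b
5) 1130.89ms=18/5b +62.827ms=1/5b
6) 1193.717ms=19/5b +62.827ms=1/5b
7) 1256.545ms=4b +89.753ms=2/7b
8) 1346.298ms=30/7b +89.753ms=2/7b
9) 1436.051ms=32/7b +89.753ms=2/7b
10) 1525.804ms=34/7b +89.753ms=2/7b
11) 1615.557ms=36/7b +179.506ms=4/7b
12) 1795.064ms=40/7b +89.753ms=2/7b
13) 1884.817ms=6b +314.136ms=1b
14) 2198.953ms=7b +314.136ms=1b
Σ=8b of 8 (191bpm 4/4) — PASS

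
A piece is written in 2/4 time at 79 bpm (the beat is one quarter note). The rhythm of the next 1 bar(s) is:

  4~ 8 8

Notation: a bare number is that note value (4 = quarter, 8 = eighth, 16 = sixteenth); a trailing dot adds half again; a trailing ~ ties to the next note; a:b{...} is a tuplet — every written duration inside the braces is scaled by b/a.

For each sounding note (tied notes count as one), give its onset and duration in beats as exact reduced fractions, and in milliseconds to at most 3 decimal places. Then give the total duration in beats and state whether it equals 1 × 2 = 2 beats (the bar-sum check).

1) 0.0ms=0b +1139.241ms=3/2b
2) 1139.241ms=3/2b +379.747ms=1/2b
Σ=2b of 2 (79bpm 2/4) — PASS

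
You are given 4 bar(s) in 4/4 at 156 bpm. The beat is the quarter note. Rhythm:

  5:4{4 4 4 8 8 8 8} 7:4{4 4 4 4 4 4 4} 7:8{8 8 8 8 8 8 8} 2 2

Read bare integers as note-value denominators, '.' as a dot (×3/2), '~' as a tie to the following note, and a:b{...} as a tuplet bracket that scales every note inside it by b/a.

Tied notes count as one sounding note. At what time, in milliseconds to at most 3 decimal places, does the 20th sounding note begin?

note 20 onset = 76/7b = 4175.824ms

1. 0.0ms @ 0 + 307.692ms (4/5)
2. 307.692ms @ 4/5 + 307.692ms (4/5)
3. 615.385ms @ 8/5 + 307.692ms (4/5)
4. 923.077ms @ 12/5 + 153.846ms (2/5)
5. 1076.923ms @ 14/5 + 153.846ms (2/5)
6. 1230.769ms @ 16/5 + 153.846ms (2/5)
7. 1384.615ms @ 18/5 + 153.846ms (2/5)
8. 1538.462ms @ 4 + 219.78ms (4/7)
9. 1758.242ms @ 32/7 + 219.78ms (4/7)
10. 1978.022ms @ 36/7 + 219.78ms (4/7)
11. 2197.802ms @ 40/7 + 219.78ms (4/7)
12. 2417.582ms @ 44/7 + 219.78ms (4/7)
13. 2637.363ms @ 48/7 + 219.78ms (4/7)
14. 2857.143ms @ 52/7 + 219.78ms (4/7)
15. 3076.923ms @ 8 + 219.78ms (4/7)
16. 3296.703ms @ 60/7 + 219.78ms (4/7)
17. 3516.484ms @ 64/7 + 219.78ms (4/7)
18. 3736.264ms @ 68/7 + 219.78ms (4/7)
19. 3956.044ms @ 72/7 + 219.78ms (4/7)
20. 4175.824ms @ 76/7 + 219.78ms (4/7)
21. 4395.604ms @ 80/7 + 219.78ms (4/7)
22. 4615.385ms @ 12 + 769.231ms (2)
23. 5384.615ms @ 14 + 769.231ms (2)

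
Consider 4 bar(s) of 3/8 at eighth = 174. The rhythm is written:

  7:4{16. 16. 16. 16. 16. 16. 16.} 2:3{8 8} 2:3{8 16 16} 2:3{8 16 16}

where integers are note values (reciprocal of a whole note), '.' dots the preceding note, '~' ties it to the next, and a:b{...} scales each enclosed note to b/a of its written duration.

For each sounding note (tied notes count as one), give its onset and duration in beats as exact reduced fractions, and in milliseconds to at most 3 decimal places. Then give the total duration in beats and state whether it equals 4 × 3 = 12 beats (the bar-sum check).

1) 0.0ms=0b +147.783ms=3/7b
2) 147.783ms=3/7b +147.783ms=3/7b
3) 295.567ms=6/7b +147.783ms=3/7b
4) 443.35ms=9/7b +147.783ms=3/7b
5) 591.133ms=12/7b +147.783ms=3/7b
6) 738.916ms=15/7b +147.783ms=3/7b
7) 886.7ms=18/7b +147.783ms=3/7b
8) 1034.483ms=3b +517.241ms=3/2b
9) 1551.724ms=9/2b +517.241ms=3/2b
10) 2068.966ms=6b +517.241ms=3/2b
11) 2586.207ms=15/2b +258.621ms=3/4b
12) 2844.828ms=33/4b +258.621ms=3/4b
13) 3103.448ms=9b +517.241ms=3/2b
14) 3620.69ms=21/2b +258.621ms=3/4b
15) 3879.31ms=45/4b +258.621ms=3/4b
Σ=12b of 12 (174bpm 3/8) — PASS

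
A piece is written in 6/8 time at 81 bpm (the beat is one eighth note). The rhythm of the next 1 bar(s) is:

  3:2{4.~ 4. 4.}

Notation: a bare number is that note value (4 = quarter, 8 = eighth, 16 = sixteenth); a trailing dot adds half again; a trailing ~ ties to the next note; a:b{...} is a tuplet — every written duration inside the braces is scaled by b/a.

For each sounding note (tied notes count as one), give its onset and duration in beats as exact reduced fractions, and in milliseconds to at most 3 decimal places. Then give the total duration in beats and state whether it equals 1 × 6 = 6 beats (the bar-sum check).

1) 0.0ms=0b +2962.963ms=4b
2) 2962.963ms=4b +1481.481ms=2b
Σ=6b of 6 (81bpm 6/8) — PASS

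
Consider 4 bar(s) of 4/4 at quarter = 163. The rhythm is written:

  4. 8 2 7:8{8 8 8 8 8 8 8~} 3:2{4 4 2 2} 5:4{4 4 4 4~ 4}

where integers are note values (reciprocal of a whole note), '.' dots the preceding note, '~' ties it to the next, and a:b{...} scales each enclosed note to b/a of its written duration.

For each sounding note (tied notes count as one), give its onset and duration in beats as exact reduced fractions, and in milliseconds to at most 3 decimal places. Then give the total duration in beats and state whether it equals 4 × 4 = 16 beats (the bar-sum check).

1) 0.0ms=0b +552.147ms=3/2b
2) 552.147ms=3/2b +184.049ms=1/2b
3) 736.196ms=2b +736.196ms=2b
4) 1472.393ms=4b +210.342ms=4/7b
5) 1682.734ms=32/7b +210.342ms=4/7b
6) 1893.076ms=36/7b +210.342ms=4/7b
7) 2103.418ms=40/7b +210.342ms=4/7b
8) 2313.76ms=44/7b +210.342ms=4/7b
9) 2524.102ms=48/7b +210.342ms=4/7b
10) 2734.443ms=52/7b +455.741ms=26/21b
11) 3190.184ms=26/3b +245.399ms=2/3b
12) 3435.583ms=28/3b +490.798ms=4/3b
13) 3926.38ms=32/3b +490.798ms=4/3b
14) 4417.178ms=12b +294.479ms=4/5b
15) 4711.656ms=64/5b +294.479ms=4/5b
16) 5006.135ms=68/5b +294.479ms=4/5b
17) 5300.613ms=72/5b +588.957ms=8/5b
Σ=16b of 16 (163bpm 4/4) — PASS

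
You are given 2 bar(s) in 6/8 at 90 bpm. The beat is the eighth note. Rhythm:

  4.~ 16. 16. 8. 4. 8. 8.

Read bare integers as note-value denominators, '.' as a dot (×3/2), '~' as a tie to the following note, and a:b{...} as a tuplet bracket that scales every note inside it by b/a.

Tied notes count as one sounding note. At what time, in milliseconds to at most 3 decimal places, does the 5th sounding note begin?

1. 0.0ms @ 0 + 2500.0ms (15/4)
2. 2500.0ms @ 15/4 + 500.0ms (3/4)
3. 3000.0ms @ 9/2 + 1000.0ms (3/2)
4. 4000.0ms @ 6 + 2000.0ms (3)
5. 6000.0ms @ 9 + 1000.0ms (3/2)
6. 7000.0ms @ 21/2 + 1000.0ms (3/2)

note 5 onset = 9b = 6000.0ms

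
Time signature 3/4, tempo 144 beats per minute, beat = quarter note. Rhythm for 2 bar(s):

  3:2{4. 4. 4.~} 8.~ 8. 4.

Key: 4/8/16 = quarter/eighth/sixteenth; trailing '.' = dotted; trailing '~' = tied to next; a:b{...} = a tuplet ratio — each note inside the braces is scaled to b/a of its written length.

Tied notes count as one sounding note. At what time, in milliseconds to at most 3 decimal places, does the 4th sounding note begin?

note 4 onset = 9/2b = 1875.0ms

1. 0.0ms @ 0 + 416.667ms (1)
2. 416.667ms @ 1 + 416.667ms (1)
3. 833.333ms @ 2 + 1041.667ms (5/2)
4. 1875.0ms @ 9/2 + 625.0ms (3/2)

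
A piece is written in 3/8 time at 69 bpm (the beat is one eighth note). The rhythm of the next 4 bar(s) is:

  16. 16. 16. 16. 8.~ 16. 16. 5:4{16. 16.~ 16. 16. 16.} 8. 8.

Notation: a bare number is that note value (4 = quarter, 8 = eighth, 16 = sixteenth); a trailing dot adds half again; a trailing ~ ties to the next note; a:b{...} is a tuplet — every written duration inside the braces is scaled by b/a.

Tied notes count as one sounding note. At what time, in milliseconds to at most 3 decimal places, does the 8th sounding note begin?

1. 0.0ms @ 0 + 652.174ms (3/4)
2. 652.174ms @ 3/4 + 652.174ms (3/4)
3. 1304.348ms @ 3/2 + 652.174ms (3/4)
4. 1956.522ms @ 9/4 + 652.174ms (3/4)
5. 2608.696ms @ 3 + 1956.522ms (9/4)
6. 4565.217ms @ 21/4 + 652.174ms (3/4)
7. 5217.391ms @ 6 + 521.739ms (3/5)
8. 5739.13ms @ 33/5 + 1043.478ms (6/5)
9. 6782.609ms @ 39/5 + 521.739ms (3/5)
10. 7304.348ms @ 42/5 + 521.739ms (3/5)
11. 7826.087ms @ 9 + 1304.348ms (3/2)
12. 9130.435ms @ 21/2 + 1304.348ms (3/2)

note 8 onset = 33/5b = 5739.13ms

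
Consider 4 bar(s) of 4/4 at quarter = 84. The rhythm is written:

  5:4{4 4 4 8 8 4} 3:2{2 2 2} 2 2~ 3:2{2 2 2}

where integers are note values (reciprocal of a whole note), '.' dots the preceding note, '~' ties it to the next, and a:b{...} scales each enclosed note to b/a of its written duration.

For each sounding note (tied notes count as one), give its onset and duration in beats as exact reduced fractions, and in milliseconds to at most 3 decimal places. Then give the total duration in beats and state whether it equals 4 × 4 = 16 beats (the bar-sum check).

1) 0.0ms=0b +571.429ms=4/5b
2) 571.429ms=4/5b +571.429ms=4/5b
3) 1142.857ms=8/5b +571.429ms=4/5b
4) 1714.286ms=12/5b +285.714ms=2/5b
5) 2000.0ms=14/5b +285.714ms=2/5b
6) 2285.714ms=16/5b +571.429ms=4/5b
7) 2857.143ms=4b +952.381ms=4/3b
8) 3809.524ms=16/3b +952.381ms=4/3b
9) 4761.905ms=20/3b +952.381ms=4/3b
10) 5714.286ms=8b +1428.571ms=2b
11) 7142.857ms=10b +2380.952ms=10/3b
12) 9523.81ms=40/3b +952.381ms=4/3b
13) 10476.19ms=44/3b +952.381ms=4/3b
Σ=16b of 16 (84bpm 4/4) — PASS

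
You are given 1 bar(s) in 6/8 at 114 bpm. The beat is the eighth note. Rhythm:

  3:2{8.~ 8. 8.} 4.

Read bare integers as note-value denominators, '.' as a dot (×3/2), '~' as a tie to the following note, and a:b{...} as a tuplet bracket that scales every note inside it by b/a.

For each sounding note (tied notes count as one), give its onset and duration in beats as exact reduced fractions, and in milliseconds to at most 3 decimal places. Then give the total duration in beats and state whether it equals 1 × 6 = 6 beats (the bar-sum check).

1) 0.0ms=0b +1052.632ms=2b
2) 1052.632ms=2b +526.316ms=1b
3) 1578.947ms=3b +1578.947ms=3b
Σ=6b of 6 (114bpm 6/8) — PASS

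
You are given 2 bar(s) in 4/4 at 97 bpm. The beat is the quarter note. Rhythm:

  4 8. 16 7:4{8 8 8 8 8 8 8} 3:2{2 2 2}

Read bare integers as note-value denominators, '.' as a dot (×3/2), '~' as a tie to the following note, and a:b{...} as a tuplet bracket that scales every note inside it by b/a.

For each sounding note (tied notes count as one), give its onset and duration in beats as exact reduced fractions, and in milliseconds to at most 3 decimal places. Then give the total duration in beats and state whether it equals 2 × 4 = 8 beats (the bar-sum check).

1) 0.0ms=0b +618.557ms=1b
2) 618.557ms=1b +463.918ms=3/4b
3) 1082.474ms=7/4b +154.639ms=1/4b
4) 1237.113ms=2b +176.73ms=2/7b
5) 1413.844ms=16/7b +176.73ms=2/7b
6) 1590.574ms=18/7b +176.73ms=2/7b
7) 1767.305ms=20/7b +176.73ms=2/7b
8) 1944.035ms=22/7b +176.73ms=2/7b
9) 2120.766ms=24/7b +176.73ms=2/7b
10) 2297.496ms=26/7b +176.73ms=2/7b
11) 2474.227ms=4b +824.742ms=4/3b
12) 3298.969ms=16/3b +824.742ms=4/3b
13) 4123.711ms=20/3b +824.742ms=4/3b
Σ=8b of 8 (97bpm 4/4) — PASS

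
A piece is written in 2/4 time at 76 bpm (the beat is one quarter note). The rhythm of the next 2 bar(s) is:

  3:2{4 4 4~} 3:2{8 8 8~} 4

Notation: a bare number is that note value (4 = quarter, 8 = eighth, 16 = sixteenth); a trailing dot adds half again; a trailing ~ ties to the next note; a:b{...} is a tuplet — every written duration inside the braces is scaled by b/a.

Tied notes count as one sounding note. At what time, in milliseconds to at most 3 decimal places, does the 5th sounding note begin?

1. 0.0ms @ 0 + 526.316ms (2/3)
2. 526.316ms @ 2/3 + 526.316ms (2/3)
3. 1052.632ms @ 4/3 + 789.474ms (1)
4. 1842.105ms @ 7/3 + 263.158ms (1/3)
5. 2105.263ms @ 8/3 + 1052.632ms (4/3)

note 5 onset = 8/3b = 2105.263ms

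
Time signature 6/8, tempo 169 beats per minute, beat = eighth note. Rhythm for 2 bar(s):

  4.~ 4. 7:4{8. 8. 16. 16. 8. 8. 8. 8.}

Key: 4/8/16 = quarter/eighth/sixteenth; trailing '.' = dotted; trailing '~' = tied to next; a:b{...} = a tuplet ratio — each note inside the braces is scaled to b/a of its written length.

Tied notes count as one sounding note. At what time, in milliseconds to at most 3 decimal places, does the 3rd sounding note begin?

1. 0.0ms @ 0 + 2130.178ms (6)
2. 2130.178ms @ 6 + 304.311ms (6/7)
3. 2434.489ms @ 48/7 + 304.311ms (6/7)
4. 2738.8ms @ 54/7 + 152.156ms (3/7)
5. 2890.955ms @ 57/7 + 152.156ms (3/7)
6. 3043.111ms @ 60/7 + 304.311ms (6/7)
7. 3347.422ms @ 66/7 + 304.311ms (6/7)
8. 3651.733ms @ 72/7 + 304.311ms (6/7)
9. 3956.044ms @ 78/7 + 304.311ms (6/7)

note 3 onset = 48/7b = 2434.489ms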